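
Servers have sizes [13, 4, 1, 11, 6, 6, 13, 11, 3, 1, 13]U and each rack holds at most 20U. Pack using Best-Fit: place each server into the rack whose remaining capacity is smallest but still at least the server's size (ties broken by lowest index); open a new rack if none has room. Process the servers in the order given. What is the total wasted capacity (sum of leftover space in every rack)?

18

13U → rack 1 (remaining 7U)
4U → rack 1 (remaining 3U)
1U → rack 1 (remaining 2U)
11U → rack 2 (remaining 9U)
6U → rack 2 (remaining 3U)
6U → rack 3 (remaining 14U)
13U → rack 3 (remaining 1U)
11U → rack 4 (remaining 9U)
3U → rack 2 (remaining 0U)
1U → rack 3 (remaining 0U)
13U → rack 5 (remaining 7U)
5 racks × 20U = 100U; used 82U; unused 18U.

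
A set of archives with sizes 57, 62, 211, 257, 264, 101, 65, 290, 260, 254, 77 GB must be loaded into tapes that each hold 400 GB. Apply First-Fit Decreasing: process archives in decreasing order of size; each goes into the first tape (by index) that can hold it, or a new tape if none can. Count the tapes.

6

Sorted descending: 290, 264, 260, 257, 254, 211, 101, 77, 65, 62, 57.
tape 1: place 290 GB, 110 GB left
tape 2: place 264 GB, 136 GB left
tape 3: place 260 GB, 140 GB left
tape 4: place 257 GB, 143 GB left
tape 5: place 254 GB, 146 GB left
tape 6: place 211 GB, 189 GB left
tape 1: place 101 GB, 9 GB left
tape 2: place 77 GB, 59 GB left
tape 3: place 65 GB, 75 GB left
tape 3: place 62 GB, 13 GB left
tape 2: place 57 GB, 2 GB left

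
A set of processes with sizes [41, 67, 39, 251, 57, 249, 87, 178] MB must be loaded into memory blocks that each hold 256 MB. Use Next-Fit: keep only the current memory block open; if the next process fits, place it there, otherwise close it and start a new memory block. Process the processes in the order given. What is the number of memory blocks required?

6

memory block 1: place 41 MB, 215 MB left
memory block 1: place 67 MB, 148 MB left
memory block 1: place 39 MB, 109 MB left
memory block 2: place 251 MB, 5 MB left
memory block 3: place 57 MB, 199 MB left
memory block 4: place 249 MB, 7 MB left
memory block 5: place 87 MB, 169 MB left
memory block 6: place 178 MB, 78 MB left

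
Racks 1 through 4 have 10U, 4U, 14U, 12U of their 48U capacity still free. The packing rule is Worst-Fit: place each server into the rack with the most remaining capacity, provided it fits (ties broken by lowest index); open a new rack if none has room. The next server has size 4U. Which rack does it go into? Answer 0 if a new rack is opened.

Racks with room: rack 1 (10U), rack 2 (4U), rack 3 (14U), rack 4 (12U).
Most room is rack 3 with 14U free.

3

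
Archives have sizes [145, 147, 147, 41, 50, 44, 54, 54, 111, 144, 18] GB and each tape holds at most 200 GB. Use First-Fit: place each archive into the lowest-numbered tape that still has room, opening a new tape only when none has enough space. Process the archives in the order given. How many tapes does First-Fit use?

6 tapes

tape 1: place 145 GB, 55 GB left
tape 2: place 147 GB, 53 GB left
tape 3: place 147 GB, 53 GB left
tape 1: place 41 GB, 14 GB left
tape 2: place 50 GB, 3 GB left
tape 3: place 44 GB, 9 GB left
tape 4: place 54 GB, 146 GB left
tape 4: place 54 GB, 92 GB left
tape 5: place 111 GB, 89 GB left
tape 6: place 144 GB, 56 GB left
tape 4: place 18 GB, 74 GB left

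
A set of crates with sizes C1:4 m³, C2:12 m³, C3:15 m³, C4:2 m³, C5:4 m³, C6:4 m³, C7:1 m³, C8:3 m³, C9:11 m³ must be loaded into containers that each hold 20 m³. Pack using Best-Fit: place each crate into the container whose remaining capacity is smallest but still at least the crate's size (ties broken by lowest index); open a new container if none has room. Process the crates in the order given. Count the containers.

3 containers

container 1: place C1 (4 m³), 16 m³ left
container 1: place C2 (12 m³), 4 m³ left
container 2: place C3 (15 m³), 5 m³ left
container 1: place C4 (2 m³), 2 m³ left
container 2: place C5 (4 m³), 1 m³ left
container 3: place C6 (4 m³), 16 m³ left
container 2: place C7 (1 m³), 0 m³ left
container 3: place C8 (3 m³), 13 m³ left
container 3: place C9 (11 m³), 2 m³ left
Final containers: [4,12,2] [15,4,1] [4,3,11].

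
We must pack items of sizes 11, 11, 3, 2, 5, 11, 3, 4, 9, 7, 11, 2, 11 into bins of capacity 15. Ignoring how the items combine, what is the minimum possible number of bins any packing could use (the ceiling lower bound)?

6

Total size = 11 + 11 + 3 + 2 + 5 + 11 + 3 + 4 + 9 + 7 + 11 + 2 + 11 = 90.
⌈90 / 15⌉ = 6.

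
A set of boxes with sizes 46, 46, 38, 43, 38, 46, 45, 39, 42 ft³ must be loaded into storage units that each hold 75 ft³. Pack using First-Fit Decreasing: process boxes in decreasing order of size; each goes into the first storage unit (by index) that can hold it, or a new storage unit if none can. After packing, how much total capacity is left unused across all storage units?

292

Sorted descending: 46, 46, 46, 45, 43, 42, 39, 38, 38.
46 ft³ → storage unit 1 (remaining 29 ft³)
46 ft³ → storage unit 2 (remaining 29 ft³)
46 ft³ → storage unit 3 (remaining 29 ft³)
45 ft³ → storage unit 4 (remaining 30 ft³)
43 ft³ → storage unit 5 (remaining 32 ft³)
42 ft³ → storage unit 6 (remaining 33 ft³)
39 ft³ → storage unit 7 (remaining 36 ft³)
38 ft³ → storage unit 8 (remaining 37 ft³)
38 ft³ → storage unit 9 (remaining 37 ft³)
9 storage units × 75 ft³ = 675 ft³; used 383 ft³; unused 292 ft³.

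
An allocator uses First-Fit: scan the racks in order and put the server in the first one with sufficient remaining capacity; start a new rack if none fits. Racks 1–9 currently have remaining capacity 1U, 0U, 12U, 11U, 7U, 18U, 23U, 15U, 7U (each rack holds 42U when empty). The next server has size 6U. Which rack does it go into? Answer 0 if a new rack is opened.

3

Racks with room: rack 3 (12U), rack 4 (11U), rack 5 (7U), rack 6 (18U), rack 7 (23U), rack 8 (15U), rack 9 (7U).
The first with room is rack 3.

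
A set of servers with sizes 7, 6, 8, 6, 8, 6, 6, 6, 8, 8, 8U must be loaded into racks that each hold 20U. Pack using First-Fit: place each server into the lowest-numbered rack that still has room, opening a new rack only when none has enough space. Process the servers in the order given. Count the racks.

5

Put 7U in rack 1; 13U remain.
Put 6U in rack 1; 7U remain.
Put 8U in rack 2; 12U remain.
Put 6U in rack 1; 1U remain.
Put 8U in rack 2; 4U remain.
Put 6U in rack 3; 14U remain.
Put 6U in rack 3; 8U remain.
Put 6U in rack 3; 2U remain.
Put 8U in rack 4; 12U remain.
Put 8U in rack 4; 4U remain.
Put 8U in rack 5; 12U remain.
Final racks: [7,6,6] [8,8] [6,6,6] [8,8] [8].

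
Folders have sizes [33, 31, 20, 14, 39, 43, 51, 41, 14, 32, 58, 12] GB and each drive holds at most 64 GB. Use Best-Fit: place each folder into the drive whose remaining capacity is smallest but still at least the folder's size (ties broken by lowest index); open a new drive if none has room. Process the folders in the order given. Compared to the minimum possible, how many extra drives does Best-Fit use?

1

Best-Fit: [33,31] [20,14] [39] [43,14] [51,12] [41] [32] [58] → 8 drives.
Total size 388 GB; any packing needs at least ⌈388/64⌉ = 7 drives.
An optimal packing achieves that bound: [58] [51,12] [43,20] [41,14] [39,14] [33,31] [32] → 7 drives.
Excess: 8 − 7 = 1.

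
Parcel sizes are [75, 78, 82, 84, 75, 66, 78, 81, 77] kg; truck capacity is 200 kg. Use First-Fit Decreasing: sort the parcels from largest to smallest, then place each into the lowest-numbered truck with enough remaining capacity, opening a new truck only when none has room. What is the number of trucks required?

Sorted descending: 84, 82, 81, 78, 78, 77, 75, 75, 66.
truck 1: place 84 kg, 116 kg left
truck 1: place 82 kg, 34 kg left
truck 2: place 81 kg, 119 kg left
truck 2: place 78 kg, 41 kg left
truck 3: place 78 kg, 122 kg left
truck 3: place 77 kg, 45 kg left
truck 4: place 75 kg, 125 kg left
truck 4: place 75 kg, 50 kg left
truck 5: place 66 kg, 134 kg left
Final trucks: [84,82] [81,78] [78,77] [75,75] [66].

5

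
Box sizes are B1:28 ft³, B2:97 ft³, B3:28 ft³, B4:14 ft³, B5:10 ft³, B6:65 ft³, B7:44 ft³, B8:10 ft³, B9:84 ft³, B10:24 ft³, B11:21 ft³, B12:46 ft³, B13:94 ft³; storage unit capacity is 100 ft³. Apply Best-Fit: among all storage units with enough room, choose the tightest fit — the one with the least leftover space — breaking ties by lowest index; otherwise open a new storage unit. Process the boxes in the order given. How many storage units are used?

7 storage units

B1 (28 ft³) → storage unit 1 (remaining 72 ft³)
B2 (97 ft³) → storage unit 2 (remaining 3 ft³)
B3 (28 ft³) → storage unit 1 (remaining 44 ft³)
B4 (14 ft³) → storage unit 1 (remaining 30 ft³)
B5 (10 ft³) → storage unit 1 (remaining 20 ft³)
B6 (65 ft³) → storage unit 3 (remaining 35 ft³)
B7 (44 ft³) → storage unit 4 (remaining 56 ft³)
B8 (10 ft³) → storage unit 1 (remaining 10 ft³)
B9 (84 ft³) → storage unit 5 (remaining 16 ft³)
B10 (24 ft³) → storage unit 3 (remaining 11 ft³)
B11 (21 ft³) → storage unit 4 (remaining 35 ft³)
B12 (46 ft³) → storage unit 6 (remaining 54 ft³)
B13 (94 ft³) → storage unit 7 (remaining 6 ft³)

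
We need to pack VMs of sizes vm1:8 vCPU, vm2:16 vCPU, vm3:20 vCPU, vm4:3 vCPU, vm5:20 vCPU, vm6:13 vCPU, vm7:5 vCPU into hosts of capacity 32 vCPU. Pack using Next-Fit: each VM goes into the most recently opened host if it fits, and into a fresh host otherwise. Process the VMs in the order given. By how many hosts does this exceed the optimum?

Next-Fit: [8,16] [20,3] [20] [13,5] → 4 hosts.
Total size 85 vCPU; any packing needs at least ⌈85/32⌉ = 3 hosts.
An optimal packing achieves that bound: [20,8,3] [20,5] [16,13] → 3 hosts.
Excess: 4 − 3 = 1.

1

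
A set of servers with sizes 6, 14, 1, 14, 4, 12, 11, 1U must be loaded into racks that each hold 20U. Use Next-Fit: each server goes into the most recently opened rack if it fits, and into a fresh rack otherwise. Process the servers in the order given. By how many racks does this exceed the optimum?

0

Next-Fit: [6,14] [1,14,4] [12] [11,1] → 4 racks.
Total size 63U; any packing needs at least ⌈63/20⌉ = 4 racks.
So 4 is already optimal.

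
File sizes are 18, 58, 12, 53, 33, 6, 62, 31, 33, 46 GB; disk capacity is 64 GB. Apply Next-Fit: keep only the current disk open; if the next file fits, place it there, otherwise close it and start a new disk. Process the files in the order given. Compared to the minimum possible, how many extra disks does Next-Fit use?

2

Next-Fit: [18] [58] [12] [53] [33,6] [62] [31,33] [46] → 8 disks.
Total size 352 GB; any packing needs at least ⌈352/64⌉ = 6 disks.
An optimal packing achieves that bound: [62] [58,6] [53] [46,18] [33,31] [33,12] → 6 disks.
Excess: 8 − 6 = 2.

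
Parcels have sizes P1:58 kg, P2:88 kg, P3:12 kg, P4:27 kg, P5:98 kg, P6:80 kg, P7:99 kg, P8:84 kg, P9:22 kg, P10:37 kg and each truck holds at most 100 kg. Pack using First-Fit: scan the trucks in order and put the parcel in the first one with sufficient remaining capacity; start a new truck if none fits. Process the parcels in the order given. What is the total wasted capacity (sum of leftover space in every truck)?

truck 1: place P1 (58 kg), 42 kg left
truck 2: place P2 (88 kg), 12 kg left
truck 1: place P3 (12 kg), 30 kg left
truck 1: place P4 (27 kg), 3 kg left
truck 3: place P5 (98 kg), 2 kg left
truck 4: place P6 (80 kg), 20 kg left
truck 5: place P7 (99 kg), 1 kg left
truck 6: place P8 (84 kg), 16 kg left
truck 7: place P9 (22 kg), 78 kg left
truck 7: place P10 (37 kg), 41 kg left
7 trucks × 100 kg = 700 kg; used 605 kg; unused 95 kg.

95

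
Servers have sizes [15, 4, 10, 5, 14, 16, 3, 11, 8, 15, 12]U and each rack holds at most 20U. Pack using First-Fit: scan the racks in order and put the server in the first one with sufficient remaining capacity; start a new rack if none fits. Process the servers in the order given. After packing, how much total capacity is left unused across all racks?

27

15U → rack 1 (remaining 5U)
4U → rack 1 (remaining 1U)
10U → rack 2 (remaining 10U)
5U → rack 2 (remaining 5U)
14U → rack 3 (remaining 6U)
16U → rack 4 (remaining 4U)
3U → rack 2 (remaining 2U)
11U → rack 5 (remaining 9U)
8U → rack 5 (remaining 1U)
15U → rack 6 (remaining 5U)
12U → rack 7 (remaining 8U)
7 racks × 20U = 140U; used 113U; unused 27U.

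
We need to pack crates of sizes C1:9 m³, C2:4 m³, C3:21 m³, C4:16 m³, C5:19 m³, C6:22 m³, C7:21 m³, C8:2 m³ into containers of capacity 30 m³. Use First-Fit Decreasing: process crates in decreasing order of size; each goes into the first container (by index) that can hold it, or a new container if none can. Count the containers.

5

Sorted descending: 22, 21, 21, 19, 16, 9, 4, 2.
Put 22 m³ in container 1; 8 m³ remain.
Put 21 m³ in container 2; 9 m³ remain.
Put 21 m³ in container 3; 9 m³ remain.
Put 19 m³ in container 4; 11 m³ remain.
Put 16 m³ in container 5; 14 m³ remain.
Put 9 m³ in container 2; 0 m³ remain.
Put 4 m³ in container 1; 4 m³ remain.
Put 2 m³ in container 1; 2 m³ remain.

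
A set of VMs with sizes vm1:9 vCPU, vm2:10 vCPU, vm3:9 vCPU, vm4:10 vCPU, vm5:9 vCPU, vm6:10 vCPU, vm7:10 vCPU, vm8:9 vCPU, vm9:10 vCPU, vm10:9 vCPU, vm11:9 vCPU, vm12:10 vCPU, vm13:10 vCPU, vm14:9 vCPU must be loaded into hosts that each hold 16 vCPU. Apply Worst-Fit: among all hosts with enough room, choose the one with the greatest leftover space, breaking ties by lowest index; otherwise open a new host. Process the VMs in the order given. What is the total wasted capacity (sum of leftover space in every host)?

91

vm1 (9 vCPU) → host 1 (remaining 7 vCPU)
vm2 (10 vCPU) → host 2 (remaining 6 vCPU)
vm3 (9 vCPU) → host 3 (remaining 7 vCPU)
vm4 (10 vCPU) → host 4 (remaining 6 vCPU)
vm5 (9 vCPU) → host 5 (remaining 7 vCPU)
vm6 (10 vCPU) → host 6 (remaining 6 vCPU)
vm7 (10 vCPU) → host 7 (remaining 6 vCPU)
vm8 (9 vCPU) → host 8 (remaining 7 vCPU)
vm9 (10 vCPU) → host 9 (remaining 6 vCPU)
vm10 (9 vCPU) → host 10 (remaining 7 vCPU)
vm11 (9 vCPU) → host 11 (remaining 7 vCPU)
vm12 (10 vCPU) → host 12 (remaining 6 vCPU)
vm13 (10 vCPU) → host 13 (remaining 6 vCPU)
vm14 (9 vCPU) → host 14 (remaining 7 vCPU)
14 hosts × 16 vCPU = 224 vCPU; used 133 vCPU; unused 91 vCPU.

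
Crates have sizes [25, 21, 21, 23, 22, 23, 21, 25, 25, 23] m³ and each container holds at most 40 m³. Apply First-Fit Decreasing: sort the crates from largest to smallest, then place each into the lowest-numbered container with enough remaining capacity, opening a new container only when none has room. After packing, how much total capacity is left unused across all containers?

171

Sorted descending: 25, 25, 25, 23, 23, 23, 22, 21, 21, 21.
Put 25 m³ in container 1; 15 m³ remain.
Put 25 m³ in container 2; 15 m³ remain.
Put 25 m³ in container 3; 15 m³ remain.
Put 23 m³ in container 4; 17 m³ remain.
Put 23 m³ in container 5; 17 m³ remain.
Put 23 m³ in container 6; 17 m³ remain.
Put 22 m³ in container 7; 18 m³ remain.
Put 21 m³ in container 8; 19 m³ remain.
Put 21 m³ in container 9; 19 m³ remain.
Put 21 m³ in container 10; 19 m³ remain.
10 containers × 40 m³ = 400 m³; used 229 m³; unused 171 m³.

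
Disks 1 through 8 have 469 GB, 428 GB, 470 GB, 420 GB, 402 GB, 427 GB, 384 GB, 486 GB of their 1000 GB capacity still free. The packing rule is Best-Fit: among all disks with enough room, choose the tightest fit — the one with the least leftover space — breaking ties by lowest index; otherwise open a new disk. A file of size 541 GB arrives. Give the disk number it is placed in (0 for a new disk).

No disk has ≥ 541 GB free, so a new disk is opened.

0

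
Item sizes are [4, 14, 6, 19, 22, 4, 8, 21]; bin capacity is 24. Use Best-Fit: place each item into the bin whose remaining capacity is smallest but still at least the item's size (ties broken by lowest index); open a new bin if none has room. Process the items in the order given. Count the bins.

5 bins

Put 4 in bin 1; 20 remain.
Put 14 in bin 1; 6 remain.
Put 6 in bin 1; 0 remain.
Put 19 in bin 2; 5 remain.
Put 22 in bin 3; 2 remain.
Put 4 in bin 2; 1 remain.
Put 8 in bin 4; 16 remain.
Put 21 in bin 5; 3 remain.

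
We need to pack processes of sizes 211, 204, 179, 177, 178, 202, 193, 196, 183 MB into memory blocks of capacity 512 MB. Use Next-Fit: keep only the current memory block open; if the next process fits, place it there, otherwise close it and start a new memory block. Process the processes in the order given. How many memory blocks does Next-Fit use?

5

memory block 1: place 211 MB, 301 MB left
memory block 1: place 204 MB, 97 MB left
memory block 2: place 179 MB, 333 MB left
memory block 2: place 177 MB, 156 MB left
memory block 3: place 178 MB, 334 MB left
memory block 3: place 202 MB, 132 MB left
memory block 4: place 193 MB, 319 MB left
memory block 4: place 196 MB, 123 MB left
memory block 5: place 183 MB, 329 MB left
Final memory blocks: [211,204] [179,177] [178,202] [193,196] [183].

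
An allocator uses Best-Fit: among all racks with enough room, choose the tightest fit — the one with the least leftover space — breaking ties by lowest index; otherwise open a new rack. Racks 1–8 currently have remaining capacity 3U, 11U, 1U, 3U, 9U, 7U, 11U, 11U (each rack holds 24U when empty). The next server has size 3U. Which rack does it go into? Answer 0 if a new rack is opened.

Racks with room: rack 1 (3U), rack 2 (11U), rack 4 (3U), rack 5 (9U), rack 6 (7U), rack 7 (11U), rack 8 (11U).
Tightest fit is rack 1 with 3U free.

1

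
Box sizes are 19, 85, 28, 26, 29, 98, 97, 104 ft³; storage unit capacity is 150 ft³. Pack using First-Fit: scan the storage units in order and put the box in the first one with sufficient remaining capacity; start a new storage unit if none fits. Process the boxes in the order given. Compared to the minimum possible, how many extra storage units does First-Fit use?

1

First-Fit: [19,85,28] [26,29] [98] [97] [104] → 5 storage units.
Total size 486 ft³; any packing needs at least ⌈486/150⌉ = 4 storage units.
An optimal packing achieves that bound: [104,29] [98,28,19] [97,26] [85] → 4 storage units.
Excess: 5 − 4 = 1.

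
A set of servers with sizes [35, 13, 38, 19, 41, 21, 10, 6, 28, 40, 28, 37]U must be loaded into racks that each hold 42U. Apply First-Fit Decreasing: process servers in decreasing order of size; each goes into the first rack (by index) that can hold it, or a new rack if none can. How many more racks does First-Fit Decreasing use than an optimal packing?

0

First-Fit Decreasing: [41] [40] [38] [37] [35,6] [28,13] [28,10] [21,19] → 8 racks.
Total size 316U; any packing needs at least ⌈316/42⌉ = 8 racks.
So 8 is already optimal.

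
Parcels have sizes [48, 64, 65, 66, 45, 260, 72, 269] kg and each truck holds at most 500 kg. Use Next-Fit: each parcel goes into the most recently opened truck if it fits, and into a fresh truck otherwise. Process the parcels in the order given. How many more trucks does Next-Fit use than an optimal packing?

Next-Fit: [48,64,65,66,45] [260,72] [269] → 3 trucks.
Total size 889 kg; any packing needs at least ⌈889/500⌉ = 2 trucks.
An optimal packing achieves that bound: [269,72,66,65] [260,64,48,45] → 2 trucks.
Excess: 3 − 2 = 1.

1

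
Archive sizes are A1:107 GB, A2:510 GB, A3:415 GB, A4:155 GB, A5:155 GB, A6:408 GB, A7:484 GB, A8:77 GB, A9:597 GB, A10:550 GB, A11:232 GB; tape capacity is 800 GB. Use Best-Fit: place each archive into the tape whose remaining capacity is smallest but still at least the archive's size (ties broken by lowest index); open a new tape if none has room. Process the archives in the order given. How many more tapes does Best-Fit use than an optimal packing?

0

Best-Fit: [107,510,155] [415,155,77] [408] [484] [597] [550,232] → 6 tapes.
6 archives exceed 400 GB (half the capacity), and no two of those can share a tape, so at least 6 tapes are needed.
So 6 is already optimal.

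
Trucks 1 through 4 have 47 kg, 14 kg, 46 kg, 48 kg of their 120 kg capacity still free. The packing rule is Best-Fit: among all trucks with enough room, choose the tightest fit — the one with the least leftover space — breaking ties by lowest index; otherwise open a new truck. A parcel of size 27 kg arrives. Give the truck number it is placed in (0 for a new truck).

3

Trucks with room: truck 1 (47 kg), truck 3 (46 kg), truck 4 (48 kg).
Tightest fit is truck 3 with 46 kg free.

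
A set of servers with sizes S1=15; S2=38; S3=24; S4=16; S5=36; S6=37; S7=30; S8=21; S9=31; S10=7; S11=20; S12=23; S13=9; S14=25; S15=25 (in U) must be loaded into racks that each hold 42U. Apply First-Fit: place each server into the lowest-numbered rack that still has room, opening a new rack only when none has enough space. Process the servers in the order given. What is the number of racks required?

11 racks

Put S1 (15U) in rack 1; 27U remain.
Put S2 (38U) in rack 2; 4U remain.
Put S3 (24U) in rack 1; 3U remain.
Put S4 (16U) in rack 3; 26U remain.
Put S5 (36U) in rack 4; 6U remain.
Put S6 (37U) in rack 5; 5U remain.
Put S7 (30U) in rack 6; 12U remain.
Put S8 (21U) in rack 3; 5U remain.
Put S9 (31U) in rack 7; 11U remain.
Put S10 (7U) in rack 6; 5U remain.
Put S11 (20U) in rack 8; 22U remain.
Put S12 (23U) in rack 9; 19U remain.
Put S13 (9U) in rack 7; 2U remain.
Put S14 (25U) in rack 10; 17U remain.
Put S15 (25U) in rack 11; 17U remain.
Final racks: [15,24] [38] [16,21] [36] [37] [30,7] [31,9] [20] [23] [25] [25].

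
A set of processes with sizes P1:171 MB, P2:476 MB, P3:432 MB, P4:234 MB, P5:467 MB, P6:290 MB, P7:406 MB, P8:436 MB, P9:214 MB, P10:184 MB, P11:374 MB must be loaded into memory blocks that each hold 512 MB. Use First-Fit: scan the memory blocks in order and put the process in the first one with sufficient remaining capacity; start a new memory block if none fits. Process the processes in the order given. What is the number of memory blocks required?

Put P1 (171 MB) in memory block 1; 341 MB remain.
Put P2 (476 MB) in memory block 2; 36 MB remain.
Put P3 (432 MB) in memory block 3; 80 MB remain.
Put P4 (234 MB) in memory block 1; 107 MB remain.
Put P5 (467 MB) in memory block 4; 45 MB remain.
Put P6 (290 MB) in memory block 5; 222 MB remain.
Put P7 (406 MB) in memory block 6; 106 MB remain.
Put P8 (436 MB) in memory block 7; 76 MB remain.
Put P9 (214 MB) in memory block 5; 8 MB remain.
Put P10 (184 MB) in memory block 8; 328 MB remain.
Put P11 (374 MB) in memory block 9; 138 MB remain.

9 memory blocks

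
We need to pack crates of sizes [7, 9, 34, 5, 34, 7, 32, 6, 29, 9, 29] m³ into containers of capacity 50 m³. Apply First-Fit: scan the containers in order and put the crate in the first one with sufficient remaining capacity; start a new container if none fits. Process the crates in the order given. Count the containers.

5

Put 7 m³ in container 1; 43 m³ remain.
Put 9 m³ in container 1; 34 m³ remain.
Put 34 m³ in container 1; 0 m³ remain.
Put 5 m³ in container 2; 45 m³ remain.
Put 34 m³ in container 2; 11 m³ remain.
Put 7 m³ in container 2; 4 m³ remain.
Put 32 m³ in container 3; 18 m³ remain.
Put 6 m³ in container 3; 12 m³ remain.
Put 29 m³ in container 4; 21 m³ remain.
Put 9 m³ in container 3; 3 m³ remain.
Put 29 m³ in container 5; 21 m³ remain.
Final containers: [7,9,34] [5,34,7] [32,6,9] [29] [29].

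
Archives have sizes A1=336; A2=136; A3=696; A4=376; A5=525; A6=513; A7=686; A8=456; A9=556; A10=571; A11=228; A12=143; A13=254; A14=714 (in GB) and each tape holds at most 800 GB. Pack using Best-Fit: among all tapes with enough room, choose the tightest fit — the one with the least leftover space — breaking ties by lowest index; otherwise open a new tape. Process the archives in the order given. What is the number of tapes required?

10

tape 1: place A1 (336 GB), 464 GB left
tape 1: place A2 (136 GB), 328 GB left
tape 2: place A3 (696 GB), 104 GB left
tape 3: place A4 (376 GB), 424 GB left
tape 4: place A5 (525 GB), 275 GB left
tape 5: place A6 (513 GB), 287 GB left
tape 6: place A7 (686 GB), 114 GB left
tape 7: place A8 (456 GB), 344 GB left
tape 8: place A9 (556 GB), 244 GB left
tape 9: place A10 (571 GB), 229 GB left
tape 9: place A11 (228 GB), 1 GB left
tape 8: place A12 (143 GB), 101 GB left
tape 4: place A13 (254 GB), 21 GB left
tape 10: place A14 (714 GB), 86 GB left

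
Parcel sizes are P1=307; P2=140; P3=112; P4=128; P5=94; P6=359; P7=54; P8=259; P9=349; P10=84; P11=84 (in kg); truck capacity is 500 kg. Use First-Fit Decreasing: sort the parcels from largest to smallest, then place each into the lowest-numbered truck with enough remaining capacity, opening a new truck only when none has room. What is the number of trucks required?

5

Sorted descending: 359, 349, 307, 259, 140, 128, 112, 94, 84, 84, 54.
truck 1: place 359 kg, 141 kg left
truck 2: place 349 kg, 151 kg left
truck 3: place 307 kg, 193 kg left
truck 4: place 259 kg, 241 kg left
truck 1: place 140 kg, 1 kg left
truck 2: place 128 kg, 23 kg left
truck 3: place 112 kg, 81 kg left
truck 4: place 94 kg, 147 kg left
truck 4: place 84 kg, 63 kg left
truck 5: place 84 kg, 416 kg left
truck 3: place 54 kg, 27 kg left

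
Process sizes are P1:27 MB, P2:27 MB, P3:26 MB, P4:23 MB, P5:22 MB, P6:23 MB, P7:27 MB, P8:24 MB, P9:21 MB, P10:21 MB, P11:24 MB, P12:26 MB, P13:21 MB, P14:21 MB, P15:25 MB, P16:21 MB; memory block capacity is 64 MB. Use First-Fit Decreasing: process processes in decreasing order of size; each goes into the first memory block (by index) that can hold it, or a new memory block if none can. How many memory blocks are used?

7

Sorted descending: 27, 27, 27, 26, 26, 25, 24, 24, 23, 23, 22, 21, 21, 21, 21, 21.
27 MB → memory block 1 (remaining 37 MB)
27 MB → memory block 1 (remaining 10 MB)
27 MB → memory block 2 (remaining 37 MB)
26 MB → memory block 2 (remaining 11 MB)
26 MB → memory block 3 (remaining 38 MB)
25 MB → memory block 3 (remaining 13 MB)
24 MB → memory block 4 (remaining 40 MB)
24 MB → memory block 4 (remaining 16 MB)
23 MB → memory block 5 (remaining 41 MB)
23 MB → memory block 5 (remaining 18 MB)
22 MB → memory block 6 (remaining 42 MB)
21 MB → memory block 6 (remaining 21 MB)
21 MB → memory block 6 (remaining 0 MB)
21 MB → memory block 7 (remaining 43 MB)
21 MB → memory block 7 (remaining 22 MB)
21 MB → memory block 7 (remaining 1 MB)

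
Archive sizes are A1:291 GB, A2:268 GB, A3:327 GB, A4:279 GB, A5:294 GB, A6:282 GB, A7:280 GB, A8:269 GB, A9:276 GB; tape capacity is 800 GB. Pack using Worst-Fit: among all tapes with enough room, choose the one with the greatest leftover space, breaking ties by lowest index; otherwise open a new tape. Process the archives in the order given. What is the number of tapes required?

5

tape 1: place A1 (291 GB), 509 GB left
tape 1: place A2 (268 GB), 241 GB left
tape 2: place A3 (327 GB), 473 GB left
tape 2: place A4 (279 GB), 194 GB left
tape 3: place A5 (294 GB), 506 GB left
tape 3: place A6 (282 GB), 224 GB left
tape 4: place A7 (280 GB), 520 GB left
tape 4: place A8 (269 GB), 251 GB left
tape 5: place A9 (276 GB), 524 GB left
Final tapes: [291,268] [327,279] [294,282] [280,269] [276].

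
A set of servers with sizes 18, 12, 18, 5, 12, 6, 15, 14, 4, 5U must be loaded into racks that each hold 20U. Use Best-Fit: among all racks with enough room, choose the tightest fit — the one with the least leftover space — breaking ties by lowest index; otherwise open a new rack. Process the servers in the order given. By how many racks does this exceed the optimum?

0

Best-Fit: [18] [12,5] [18] [12,6] [15,4] [14,5] → 6 racks.
Total size 109U; any packing needs at least ⌈109/20⌉ = 6 racks.
So 6 is already optimal.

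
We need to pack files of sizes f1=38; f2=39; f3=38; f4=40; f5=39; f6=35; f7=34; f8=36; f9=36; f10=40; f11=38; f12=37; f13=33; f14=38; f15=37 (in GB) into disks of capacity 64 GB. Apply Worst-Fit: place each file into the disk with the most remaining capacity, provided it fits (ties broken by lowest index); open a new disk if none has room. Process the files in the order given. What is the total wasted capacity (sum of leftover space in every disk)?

402

disk 1: place f1 (38 GB), 26 GB left
disk 2: place f2 (39 GB), 25 GB left
disk 3: place f3 (38 GB), 26 GB left
disk 4: place f4 (40 GB), 24 GB left
disk 5: place f5 (39 GB), 25 GB left
disk 6: place f6 (35 GB), 29 GB left
disk 7: place f7 (34 GB), 30 GB left
disk 8: place f8 (36 GB), 28 GB left
disk 9: place f9 (36 GB), 28 GB left
disk 10: place f10 (40 GB), 24 GB left
disk 11: place f11 (38 GB), 26 GB left
disk 12: place f12 (37 GB), 27 GB left
disk 13: place f13 (33 GB), 31 GB left
disk 14: place f14 (38 GB), 26 GB left
disk 15: place f15 (37 GB), 27 GB left
15 disks × 64 GB = 960 GB; used 558 GB; unused 402 GB.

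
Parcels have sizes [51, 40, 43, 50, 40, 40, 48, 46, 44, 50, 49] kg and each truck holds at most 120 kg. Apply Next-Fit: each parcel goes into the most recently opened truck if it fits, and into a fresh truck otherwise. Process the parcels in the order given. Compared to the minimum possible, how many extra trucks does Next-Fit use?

Next-Fit: [51,40] [43,50] [40,40] [48,46] [44,50] [49] → 6 trucks.
Total size 501 kg; any packing needs at least ⌈501/120⌉ = 5 trucks.
An optimal packing achieves that bound: [51,50] [50,49] [48,46] [44,43] [40,40,40] → 5 trucks.
Excess: 6 − 5 = 1.

1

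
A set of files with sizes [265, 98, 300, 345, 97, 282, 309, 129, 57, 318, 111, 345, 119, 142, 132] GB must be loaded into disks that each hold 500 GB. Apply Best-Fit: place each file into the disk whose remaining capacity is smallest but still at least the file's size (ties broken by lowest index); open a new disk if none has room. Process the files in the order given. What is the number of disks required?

Put 265 GB in disk 1; 235 GB remain.
Put 98 GB in disk 1; 137 GB remain.
Put 300 GB in disk 2; 200 GB remain.
Put 345 GB in disk 3; 155 GB remain.
Put 97 GB in disk 1; 40 GB remain.
Put 282 GB in disk 4; 218 GB remain.
Put 309 GB in disk 5; 191 GB remain.
Put 129 GB in disk 3; 26 GB remain.
Put 57 GB in disk 5; 134 GB remain.
Put 318 GB in disk 6; 182 GB remain.
Put 111 GB in disk 5; 23 GB remain.
Put 345 GB in disk 7; 155 GB remain.
Put 119 GB in disk 7; 36 GB remain.
Put 142 GB in disk 6; 40 GB remain.
Put 132 GB in disk 2; 68 GB remain.

7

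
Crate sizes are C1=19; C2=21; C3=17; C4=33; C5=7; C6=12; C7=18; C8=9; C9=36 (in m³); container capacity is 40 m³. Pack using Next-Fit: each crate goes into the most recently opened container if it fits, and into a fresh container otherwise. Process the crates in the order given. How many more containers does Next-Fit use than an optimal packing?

Next-Fit: [19,21] [17] [33,7] [12,18,9] [36] → 5 containers.
Total size 172 m³; any packing needs at least ⌈172/40⌉ = 5 containers.
So 5 is already optimal.

0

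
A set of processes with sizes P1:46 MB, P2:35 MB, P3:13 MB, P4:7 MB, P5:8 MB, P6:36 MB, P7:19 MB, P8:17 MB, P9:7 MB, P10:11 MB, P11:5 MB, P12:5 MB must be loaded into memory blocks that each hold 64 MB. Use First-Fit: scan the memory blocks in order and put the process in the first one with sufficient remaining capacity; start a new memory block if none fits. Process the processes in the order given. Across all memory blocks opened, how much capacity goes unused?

47

P1 (46 MB) → memory block 1 (remaining 18 MB)
P2 (35 MB) → memory block 2 (remaining 29 MB)
P3 (13 MB) → memory block 1 (remaining 5 MB)
P4 (7 MB) → memory block 2 (remaining 22 MB)
P5 (8 MB) → memory block 2 (remaining 14 MB)
P6 (36 MB) → memory block 3 (remaining 28 MB)
P7 (19 MB) → memory block 3 (remaining 9 MB)
P8 (17 MB) → memory block 4 (remaining 47 MB)
P9 (7 MB) → memory block 2 (remaining 7 MB)
P10 (11 MB) → memory block 4 (remaining 36 MB)
P11 (5 MB) → memory block 1 (remaining 0 MB)
P12 (5 MB) → memory block 2 (remaining 2 MB)
4 memory blocks × 64 MB = 256 MB; used 209 MB; unused 47 MB.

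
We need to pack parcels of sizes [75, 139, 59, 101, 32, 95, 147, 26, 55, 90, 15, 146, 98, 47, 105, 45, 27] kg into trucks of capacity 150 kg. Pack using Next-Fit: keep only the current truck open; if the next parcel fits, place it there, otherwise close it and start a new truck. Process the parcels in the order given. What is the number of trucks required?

12

Put 75 kg in truck 1; 75 kg remain.
Put 139 kg in truck 2; 11 kg remain.
Put 59 kg in truck 3; 91 kg remain.
Put 101 kg in truck 4; 49 kg remain.
Put 32 kg in truck 4; 17 kg remain.
Put 95 kg in truck 5; 55 kg remain.
Put 147 kg in truck 6; 3 kg remain.
Put 26 kg in truck 7; 124 kg remain.
Put 55 kg in truck 7; 69 kg remain.
Put 90 kg in truck 8; 60 kg remain.
Put 15 kg in truck 8; 45 kg remain.
Put 146 kg in truck 9; 4 kg remain.
Put 98 kg in truck 10; 52 kg remain.
Put 47 kg in truck 10; 5 kg remain.
Put 105 kg in truck 11; 45 kg remain.
Put 45 kg in truck 11; 0 kg remain.
Put 27 kg in truck 12; 123 kg remain.
Final trucks: [75] [139] [59] [101,32] [95] [147] [26,55] [90,15] [146] [98,47] [105,45] [27].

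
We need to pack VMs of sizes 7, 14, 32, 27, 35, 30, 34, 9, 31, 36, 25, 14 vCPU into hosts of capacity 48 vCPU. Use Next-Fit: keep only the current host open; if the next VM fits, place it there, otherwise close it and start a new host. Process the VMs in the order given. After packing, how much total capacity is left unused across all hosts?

7 vCPU → host 1 (remaining 41 vCPU)
14 vCPU → host 1 (remaining 27 vCPU)
32 vCPU → host 2 (remaining 16 vCPU)
27 vCPU → host 3 (remaining 21 vCPU)
35 vCPU → host 4 (remaining 13 vCPU)
30 vCPU → host 5 (remaining 18 vCPU)
34 vCPU → host 6 (remaining 14 vCPU)
9 vCPU → host 6 (remaining 5 vCPU)
31 vCPU → host 7 (remaining 17 vCPU)
36 vCPU → host 8 (remaining 12 vCPU)
25 vCPU → host 9 (remaining 23 vCPU)
14 vCPU → host 9 (remaining 9 vCPU)
9 hosts × 48 vCPU = 432 vCPU; used 294 vCPU; unused 138 vCPU.

138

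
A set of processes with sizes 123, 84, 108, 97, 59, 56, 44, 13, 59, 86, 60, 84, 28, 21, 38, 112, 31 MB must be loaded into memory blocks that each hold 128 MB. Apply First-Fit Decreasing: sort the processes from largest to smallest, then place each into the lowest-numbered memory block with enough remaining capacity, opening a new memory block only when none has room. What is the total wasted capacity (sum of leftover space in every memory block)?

Sorted descending: 123, 112, 108, 97, 86, 84, 84, 60, 59, 59, 56, 44, 38, 31, 28, 21, 13.
memory block 1: place 123 MB, 5 MB left
memory block 2: place 112 MB, 16 MB left
memory block 3: place 108 MB, 20 MB left
memory block 4: place 97 MB, 31 MB left
memory block 5: place 86 MB, 42 MB left
memory block 6: place 84 MB, 44 MB left
memory block 7: place 84 MB, 44 MB left
memory block 8: place 60 MB, 68 MB left
memory block 8: place 59 MB, 9 MB left
memory block 9: place 59 MB, 69 MB left
memory block 9: place 56 MB, 13 MB left
memory block 6: place 44 MB, 0 MB left
memory block 5: place 38 MB, 4 MB left
memory block 4: place 31 MB, 0 MB left
memory block 7: place 28 MB, 16 MB left
memory block 10: place 21 MB, 107 MB left
memory block 2: place 13 MB, 3 MB left
10 memory blocks × 128 MB = 1280 MB; used 1103 MB; unused 177 MB.

177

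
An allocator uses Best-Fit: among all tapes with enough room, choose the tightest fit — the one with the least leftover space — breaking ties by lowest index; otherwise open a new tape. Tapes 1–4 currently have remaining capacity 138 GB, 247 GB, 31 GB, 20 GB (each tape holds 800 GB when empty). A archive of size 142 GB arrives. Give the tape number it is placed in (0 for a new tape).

Tapes with room: tape 2 (247 GB).
Tightest fit is tape 2 with 247 GB free.

2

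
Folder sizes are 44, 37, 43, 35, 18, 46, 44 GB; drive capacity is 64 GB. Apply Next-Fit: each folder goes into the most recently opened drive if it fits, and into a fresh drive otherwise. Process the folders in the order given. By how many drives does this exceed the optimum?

Next-Fit: [44] [37] [43] [35,18] [46] [44] → 6 drives.
6 folders exceed 32 GB (half the capacity), and no two of those can share a drive, so at least 6 drives are needed.
So 6 is already optimal.

0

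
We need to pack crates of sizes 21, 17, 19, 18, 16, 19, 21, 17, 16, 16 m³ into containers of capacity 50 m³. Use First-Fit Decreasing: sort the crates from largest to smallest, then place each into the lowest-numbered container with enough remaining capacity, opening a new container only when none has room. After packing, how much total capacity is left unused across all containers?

Sorted descending: 21, 21, 19, 19, 18, 17, 17, 16, 16, 16.
container 1: place 21 m³, 29 m³ left
container 1: place 21 m³, 8 m³ left
container 2: place 19 m³, 31 m³ left
container 2: place 19 m³, 12 m³ left
container 3: place 18 m³, 32 m³ left
container 3: place 17 m³, 15 m³ left
container 4: place 17 m³, 33 m³ left
container 4: place 16 m³, 17 m³ left
container 4: place 16 m³, 1 m³ left
container 5: place 16 m³, 34 m³ left
5 containers × 50 m³ = 250 m³; used 180 m³; unused 70 m³.

70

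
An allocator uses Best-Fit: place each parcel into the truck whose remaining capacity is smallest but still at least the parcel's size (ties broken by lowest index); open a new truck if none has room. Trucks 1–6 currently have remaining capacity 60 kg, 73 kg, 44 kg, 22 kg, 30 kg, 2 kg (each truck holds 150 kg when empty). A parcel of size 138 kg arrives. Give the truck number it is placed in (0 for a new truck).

0

No truck has ≥ 138 kg free, so a new truck is opened.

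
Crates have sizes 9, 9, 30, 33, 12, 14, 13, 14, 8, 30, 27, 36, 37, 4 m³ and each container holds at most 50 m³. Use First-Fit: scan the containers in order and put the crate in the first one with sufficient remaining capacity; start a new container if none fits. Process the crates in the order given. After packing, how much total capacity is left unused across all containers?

74

Put 9 m³ in container 1; 41 m³ remain.
Put 9 m³ in container 1; 32 m³ remain.
Put 30 m³ in container 1; 2 m³ remain.
Put 33 m³ in container 2; 17 m³ remain.
Put 12 m³ in container 2; 5 m³ remain.
Put 14 m³ in container 3; 36 m³ remain.
Put 13 m³ in container 3; 23 m³ remain.
Put 14 m³ in container 3; 9 m³ remain.
Put 8 m³ in container 3; 1 m³ remain.
Put 30 m³ in container 4; 20 m³ remain.
Put 27 m³ in container 5; 23 m³ remain.
Put 36 m³ in container 6; 14 m³ remain.
Put 37 m³ in container 7; 13 m³ remain.
Put 4 m³ in container 2; 1 m³ remain.
7 containers × 50 m³ = 350 m³; used 276 m³; unused 74 m³.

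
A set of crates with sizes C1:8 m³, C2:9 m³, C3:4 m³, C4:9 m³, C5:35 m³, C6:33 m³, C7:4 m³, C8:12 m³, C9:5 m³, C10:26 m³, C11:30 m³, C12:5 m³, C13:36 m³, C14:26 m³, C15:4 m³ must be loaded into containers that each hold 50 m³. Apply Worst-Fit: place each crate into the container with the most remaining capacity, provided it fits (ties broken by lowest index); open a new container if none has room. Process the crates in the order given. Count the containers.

7

container 1: place C1 (8 m³), 42 m³ left
container 1: place C2 (9 m³), 33 m³ left
container 1: place C3 (4 m³), 29 m³ left
container 1: place C4 (9 m³), 20 m³ left
container 2: place C5 (35 m³), 15 m³ left
container 3: place C6 (33 m³), 17 m³ left
container 1: place C7 (4 m³), 16 m³ left
container 3: place C8 (12 m³), 5 m³ left
container 1: place C9 (5 m³), 11 m³ left
container 4: place C10 (26 m³), 24 m³ left
container 5: place C11 (30 m³), 20 m³ left
container 4: place C12 (5 m³), 19 m³ left
container 6: place C13 (36 m³), 14 m³ left
container 7: place C14 (26 m³), 24 m³ left
container 7: place C15 (4 m³), 20 m³ left
Final containers: [8,9,4,9,4,5] [35] [33,12] [26,5] [30] [36] [26,4].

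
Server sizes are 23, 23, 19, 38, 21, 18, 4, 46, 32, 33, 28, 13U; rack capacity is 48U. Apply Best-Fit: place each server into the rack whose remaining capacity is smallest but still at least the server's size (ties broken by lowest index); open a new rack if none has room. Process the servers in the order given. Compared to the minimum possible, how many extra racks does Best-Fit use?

0

Best-Fit: [23,23] [19,21,4] [38] [18,28] [46] [32] [33,13] → 7 racks.
Total size 298U; any packing needs at least ⌈298/48⌉ = 7 racks.
So 7 is already optimal.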